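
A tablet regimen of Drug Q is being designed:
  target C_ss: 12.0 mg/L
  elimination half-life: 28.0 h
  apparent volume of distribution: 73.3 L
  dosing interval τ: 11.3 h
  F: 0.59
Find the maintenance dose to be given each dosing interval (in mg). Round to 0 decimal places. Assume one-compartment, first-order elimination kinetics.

417 mg

k = ln2 / t½ = 0.693147 / 28.0 = 0.02476 h⁻¹
CL = k × Vd = 0.02476 × 73.3 = 1.815 L/h
At steady state, F × (Dose/τ) = Css × CL.
Dose = Css × CL × τ / F = 12.0 × 1.815 × 11.3 / 0.59 = 417.1 mg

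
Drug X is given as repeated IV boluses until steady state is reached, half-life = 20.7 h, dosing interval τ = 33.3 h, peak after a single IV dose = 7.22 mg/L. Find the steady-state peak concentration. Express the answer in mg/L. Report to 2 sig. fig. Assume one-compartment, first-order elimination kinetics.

k = ln2 / t½ = 0.693147 / 20.7 = 0.03349 h⁻¹
e^(−kτ) = e^(−0.03349 × 33.3) = 0.3278
Accumulation ratio R = 1 / (1 − e^(−kτ)) = 1 / (1 − 0.3278) = 1.488
Steady-state peak = C₀ × R = 7.22 × 1.488 = 10.74 mg/L

11 mg/L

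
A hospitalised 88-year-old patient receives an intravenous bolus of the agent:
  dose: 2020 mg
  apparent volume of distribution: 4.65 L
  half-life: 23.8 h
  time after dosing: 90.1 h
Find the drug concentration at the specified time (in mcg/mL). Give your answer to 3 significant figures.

31.5 mcg/mL

C₀ = Dose / Vd = 2020 / 4.65 = 434.4 mg/L
k = ln2 / t½ = 0.693147 / 23.8 = 0.02912 h⁻¹
C = C₀ · e^(−k·t) = 434.4 × e^(−0.02912 × 90.1)
  = 434.4 × 0.07253 = 31.51 mg/L
(31.51 mg/L = 31.51 mcg/mL)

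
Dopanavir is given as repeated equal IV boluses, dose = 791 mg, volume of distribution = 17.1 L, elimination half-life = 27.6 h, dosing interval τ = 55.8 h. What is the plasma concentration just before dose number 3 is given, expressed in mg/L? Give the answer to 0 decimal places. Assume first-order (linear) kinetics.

C₀ per dose = Dose / Vd = 791 / 17.1 = 46.26 mg/L
k = ln2 / t½ = 0.693147 / 27.6 = 0.02511 h⁻¹
Fraction remaining after one interval: r = e^(−kτ) = e^(−0.02511 × 55.8) = 0.2463
Before dose 3, 2 doses have been given (aged 1τ, 2τ).
C_trough = C₀ × (r + r²) = 46.26 × (0.2463 + 0.06066) = 14.20 mg/L

14 mg/L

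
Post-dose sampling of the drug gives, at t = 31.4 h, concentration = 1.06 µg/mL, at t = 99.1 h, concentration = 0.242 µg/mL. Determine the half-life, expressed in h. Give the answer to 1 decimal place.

31.8 h

k = ln(C₁/C₂) / (t₂ − t₁) = ln(1.06/0.242) / (99.1 − 31.4)
  = 1.477 / 67.70 = 0.02182 h⁻¹
t½ = ln2 / k = 0.693147 / 0.02182 = 31.77 h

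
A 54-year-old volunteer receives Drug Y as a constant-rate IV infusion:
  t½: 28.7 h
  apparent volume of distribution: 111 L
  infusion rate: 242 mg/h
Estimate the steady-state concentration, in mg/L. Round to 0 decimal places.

k = ln2 / t½ = 0.693147 / 28.7 = 0.02415 h⁻¹
CL = k × Vd = 0.02415 × 111 = 2.681 L/h
At steady state Css = R₀ / CL = 242 / 2.681 = 90.26 mg/L

90 mg/L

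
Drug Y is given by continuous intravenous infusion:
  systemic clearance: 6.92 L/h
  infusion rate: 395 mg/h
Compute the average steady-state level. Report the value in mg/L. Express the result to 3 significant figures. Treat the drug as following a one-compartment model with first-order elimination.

57.1 mg/L

At steady state Css = R₀ / CL = 395 / 6.920 = 57.08 mg/L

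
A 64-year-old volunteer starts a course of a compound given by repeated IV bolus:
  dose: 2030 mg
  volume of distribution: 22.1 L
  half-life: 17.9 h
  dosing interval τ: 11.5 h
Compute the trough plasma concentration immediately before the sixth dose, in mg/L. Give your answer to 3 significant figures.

C₀ per dose = Dose / Vd = 2030 / 22.1 = 91.86 mg/L
k = ln2 / t½ = 0.693147 / 17.9 = 0.03872 h⁻¹
Fraction remaining after one interval: r = e^(−kτ) = e^(−0.03872 × 11.5) = 0.6406
Before dose 6, 5 doses have been given (aged 1τ, 2τ, 3τ, 4τ, 5τ).
C_trough = C₀ × (r + r² + … + r^5) = C₀ × r(1−r^5)/(1−r)
        = 91.86 × 0.6406 × (1 − 0.1079) / (1 − 0.6406) = 146.1 mg/L

146 mg/L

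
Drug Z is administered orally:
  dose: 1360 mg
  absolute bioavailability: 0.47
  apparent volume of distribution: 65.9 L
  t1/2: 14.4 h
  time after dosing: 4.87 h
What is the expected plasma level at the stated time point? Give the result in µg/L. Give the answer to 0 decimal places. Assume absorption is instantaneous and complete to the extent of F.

7673 µg/L

Amount reaching circulation = F × Dose = 0.47 × 1360 = 639.2 mg
C₀ = F·Dose / Vd = 639.2 / 65.9 = 9.700 mg/L
k = ln2 / t½ = 0.693147 / 14.4 = 0.04814 h⁻¹
C = C₀ · e^(−k·t) = 9.700 × e^(−0.04814 × 4.87)
  = 9.700 × 0.7910 = 7.673 mg/L
Convert: 7.673 mg/L × 1000 = 7673 µg/L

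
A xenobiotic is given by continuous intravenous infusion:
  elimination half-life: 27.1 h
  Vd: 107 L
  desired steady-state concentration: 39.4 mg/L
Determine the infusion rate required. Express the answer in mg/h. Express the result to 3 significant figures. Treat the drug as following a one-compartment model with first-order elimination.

k = ln2 / t½ = 0.693147 / 27.1 = 0.02558 h⁻¹
CL = k × Vd = 0.02558 × 107 = 2.737 L/h
At steady state, infusion rate R₀ = Css × CL = 39.4 × 2.737 = 107.8 mg/h

108 mg/h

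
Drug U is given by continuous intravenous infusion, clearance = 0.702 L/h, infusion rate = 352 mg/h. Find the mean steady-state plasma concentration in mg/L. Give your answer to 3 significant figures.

At steady state Css = R₀ / CL = 352 / 0.7020 = 501.4 mg/L

501 mg/L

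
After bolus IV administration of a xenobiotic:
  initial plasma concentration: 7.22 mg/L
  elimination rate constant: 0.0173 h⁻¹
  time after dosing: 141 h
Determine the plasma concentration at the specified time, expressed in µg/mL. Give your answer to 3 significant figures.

0.630 µg/mL

C = C₀ · e^(−k·t) = 7.220 × e^(−0.01730 × 141)
  = 7.220 × 0.08722 = 0.6297 mg/L
(0.6297 mg/L = 0.6297 µg/mL)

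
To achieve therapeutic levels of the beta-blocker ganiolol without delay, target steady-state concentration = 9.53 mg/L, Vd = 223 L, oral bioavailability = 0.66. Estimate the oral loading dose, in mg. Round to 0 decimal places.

3220 mg

LD = Css × Vd / F = 9.53 × 223 / 0.66 = 3220 mg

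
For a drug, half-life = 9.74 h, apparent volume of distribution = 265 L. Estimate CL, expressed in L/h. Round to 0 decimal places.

19 L/h

k = ln2 / t½ = 0.693147 / 9.74 = 0.07116 h⁻¹
CL = k × Vd = 0.07116 × 265 = 18.86 L/h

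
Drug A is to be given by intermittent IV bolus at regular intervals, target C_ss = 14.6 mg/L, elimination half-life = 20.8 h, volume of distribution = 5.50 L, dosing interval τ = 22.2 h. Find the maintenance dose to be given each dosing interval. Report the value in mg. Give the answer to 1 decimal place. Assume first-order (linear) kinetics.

k = ln2 / t½ = 0.693147 / 20.8 = 0.03332 h⁻¹
CL = k × Vd = 0.03332 × 5.50 = 0.1833 L/h
At steady state, Dose/τ = Css × CL.
Dose = Css × CL × τ = 14.6 × 0.1833 × 22.2 = 59.41 mg

59.4 mg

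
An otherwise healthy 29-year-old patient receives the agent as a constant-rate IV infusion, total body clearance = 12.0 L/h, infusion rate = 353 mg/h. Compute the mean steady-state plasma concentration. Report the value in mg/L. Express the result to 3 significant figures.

29.4 mg/L

At steady state Css = R₀ / CL = 353 / 12.00 = 29.42 mg/L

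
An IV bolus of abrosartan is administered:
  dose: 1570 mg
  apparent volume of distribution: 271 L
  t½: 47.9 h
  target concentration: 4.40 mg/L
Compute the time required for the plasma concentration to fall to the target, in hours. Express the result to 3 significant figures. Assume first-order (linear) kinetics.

19.0 h

C₀ = Dose / Vd = 1570 / 271 = 5.793 mg/L
k = ln2 / t½ = 0.693147 / 47.9 = 0.01447 h⁻¹
t = ln(C₀ / C) / k = ln(5.793 / 4.40) / 0.01447
  = ln(1.317) / 0.01447 = 0.2754 / 0.01447 = 19.03 h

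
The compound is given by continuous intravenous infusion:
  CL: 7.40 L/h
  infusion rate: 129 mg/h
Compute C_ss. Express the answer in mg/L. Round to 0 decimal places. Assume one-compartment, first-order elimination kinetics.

17 mg/L

At steady state Css = R₀ / CL = 129 / 7.400 = 17.43 mg/L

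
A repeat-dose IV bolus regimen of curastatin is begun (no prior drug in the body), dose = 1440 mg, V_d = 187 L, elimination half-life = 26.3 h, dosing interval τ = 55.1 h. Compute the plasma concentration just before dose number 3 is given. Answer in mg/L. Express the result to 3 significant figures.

C₀ per dose = Dose / Vd = 1440 / 187 = 7.701 mg/L
k = ln2 / t½ = 0.693147 / 26.3 = 0.02636 h⁻¹
Fraction remaining after one interval: r = e^(−kτ) = e^(−0.02636 × 55.1) = 0.2340
Before dose 3, 2 doses have been given (aged 1τ, 2τ).
C_trough = C₀ × (r + r²) = 7.701 × (0.2340 + 0.05476) = 2.224 mg/L

2.22 mg/L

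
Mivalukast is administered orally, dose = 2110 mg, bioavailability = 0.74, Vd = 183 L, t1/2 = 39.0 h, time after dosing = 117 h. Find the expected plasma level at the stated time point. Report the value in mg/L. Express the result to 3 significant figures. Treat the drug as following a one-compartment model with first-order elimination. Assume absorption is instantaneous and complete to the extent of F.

Amount reaching circulation = F × Dose = 0.74 × 2110 = 1561 mg
C₀ = F·Dose / Vd = 1561 / 183 = 8.530 mg/L
k = ln2 / t½ = 0.693147 / 39.0 = 0.01777 h⁻¹
C = C₀ · e^(−k·t) = 8.530 × e^(−0.01777 × 117)
  = 8.530 × 0.1250 = 1.066 mg/L

1.07 mg/L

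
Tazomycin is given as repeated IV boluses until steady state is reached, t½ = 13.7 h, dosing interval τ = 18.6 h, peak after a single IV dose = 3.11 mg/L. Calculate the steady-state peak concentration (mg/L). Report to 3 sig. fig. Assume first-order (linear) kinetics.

k = ln2 / t½ = 0.693147 / 13.7 = 0.05059 h⁻¹
e^(−kτ) = e^(−0.05059 × 18.6) = 0.3902
Accumulation ratio R = 1 / (1 − e^(−kτ)) = 1 / (1 − 0.3902) = 1.640
Steady-state peak = C₀ × R = 3.11 × 1.640 = 5.100 mg/L

5.10 mg/L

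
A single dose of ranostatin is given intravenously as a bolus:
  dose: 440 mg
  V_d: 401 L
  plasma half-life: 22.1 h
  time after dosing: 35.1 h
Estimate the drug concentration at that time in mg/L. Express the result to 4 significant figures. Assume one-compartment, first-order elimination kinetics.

C₀ = Dose / Vd = 440.0 / 401 = 1.097 mg/L
k = ln2 / t½ = 0.693147 / 22.1 = 0.03136 h⁻¹
C = C₀ · e^(−k·t) = 1.097 × e^(−0.03136 × 35.1)
  = 1.097 × 0.3326 = 0.3649 mg/L

0.3649 mg/L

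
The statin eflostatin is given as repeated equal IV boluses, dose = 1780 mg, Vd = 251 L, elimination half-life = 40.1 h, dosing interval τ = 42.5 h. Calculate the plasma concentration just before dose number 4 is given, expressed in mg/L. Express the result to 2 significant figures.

5.8 mg/L

C₀ per dose = Dose / Vd = 1780 / 251 = 7.092 mg/L
k = ln2 / t½ = 0.693147 / 40.1 = 0.01729 h⁻¹
Fraction remaining after one interval: r = e^(−kτ) = e^(−0.01729 × 42.5) = 0.4796
Before dose 4, 3 doses have been given (aged 1τ, 2τ, 3τ).
C_trough = C₀ × (r + r² + … + r^3) = C₀ × r(1−r^3)/(1−r)
        = 7.092 × 0.4796 × (1 − 0.1103) / (1 − 0.4796) = 5.815 mg/L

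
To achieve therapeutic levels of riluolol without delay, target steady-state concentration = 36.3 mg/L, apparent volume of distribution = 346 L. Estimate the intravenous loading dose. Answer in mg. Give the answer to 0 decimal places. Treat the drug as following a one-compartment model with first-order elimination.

12560 mg

LD = Css × Vd = 36.3 × 346 = 12560 mg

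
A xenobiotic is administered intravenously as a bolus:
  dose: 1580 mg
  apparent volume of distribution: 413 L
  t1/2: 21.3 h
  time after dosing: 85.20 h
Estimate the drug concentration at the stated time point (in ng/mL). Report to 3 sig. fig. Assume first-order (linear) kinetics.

239 ng/mL

C₀ = Dose / Vd = 1580 / 413 = 3.826 mg/L
k = ln2 / t½ = 0.693147 / 21.3 = 0.03254 h⁻¹
t / t½ = 85.20 / 21.3 = 4 half-lives
C = C₀ × (1/2)^4 = 3.826 × 0.06250 = 0.2391 mg/L
Convert: 0.2391 mg/L × 1000 = 239.1 ng/mL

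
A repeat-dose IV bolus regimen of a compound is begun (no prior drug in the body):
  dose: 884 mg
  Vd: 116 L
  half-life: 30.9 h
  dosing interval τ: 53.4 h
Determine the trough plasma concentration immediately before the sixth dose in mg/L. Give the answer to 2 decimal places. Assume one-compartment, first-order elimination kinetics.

C₀ per dose = Dose / Vd = 884 / 116 = 7.621 mg/L
k = ln2 / t½ = 0.693147 / 30.9 = 0.02243 h⁻¹
Fraction remaining after one interval: r = e^(−kτ) = e^(−0.02243 × 53.4) = 0.3019
Before dose 6, 5 doses have been given (aged 1τ, 2τ, 3τ, 4τ, 5τ).
C_trough = C₀ × (r + r² + … + r^5) = C₀ × r(1−r^5)/(1−r)
        = 7.621 × 0.3019 × (1 − 0.002508) / (1 − 0.3019) = 3.288 mg/L

3.29 mg/L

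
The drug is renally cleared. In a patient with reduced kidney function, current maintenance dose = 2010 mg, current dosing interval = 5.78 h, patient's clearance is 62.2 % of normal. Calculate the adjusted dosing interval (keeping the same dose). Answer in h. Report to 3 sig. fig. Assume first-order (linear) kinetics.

To keep the same average steady-state level, dosing rate must scale with clearance.
CL ratio = 62.2 / 100 = 0.6220
New interval (same dose) = 5.78 / 0.6220 = 9.293 h

9.29 h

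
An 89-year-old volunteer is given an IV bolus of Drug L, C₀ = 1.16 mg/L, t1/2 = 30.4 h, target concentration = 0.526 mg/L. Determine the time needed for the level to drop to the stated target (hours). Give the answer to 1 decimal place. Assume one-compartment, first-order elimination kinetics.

34.7 h

k = ln2 / t½ = 0.693147 / 30.4 = 0.02280 h⁻¹
t = ln(C₀ / C) / k = ln(1.160 / 0.526) / 0.02280
  = ln(2.205) / 0.02280 = 0.7907 / 0.02280 = 34.68 h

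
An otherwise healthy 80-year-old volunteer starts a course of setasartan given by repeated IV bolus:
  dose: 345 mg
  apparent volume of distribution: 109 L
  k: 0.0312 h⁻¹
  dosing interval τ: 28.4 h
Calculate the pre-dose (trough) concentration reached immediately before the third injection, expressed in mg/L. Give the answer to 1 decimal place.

1.8 mg/L

C₀ per dose = Dose / Vd = 345 / 109 = 3.165 mg/L
Fraction remaining after one interval: r = e^(−kτ) = e^(−0.03120 × 28.4) = 0.4123
Before dose 3, 2 doses have been given (aged 1τ, 2τ).
C_trough = C₀ × (r + r²) = 3.165 × (0.4123 + 0.1700) = 1.843 mg/L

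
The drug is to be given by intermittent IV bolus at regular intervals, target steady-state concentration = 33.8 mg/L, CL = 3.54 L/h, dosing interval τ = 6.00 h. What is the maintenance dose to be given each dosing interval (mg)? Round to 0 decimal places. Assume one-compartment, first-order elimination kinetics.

718 mg

At steady state, Dose/τ = Css × CL.
Dose = Css × CL × τ = 33.8 × 3.540 × 6.00 = 717.9 mg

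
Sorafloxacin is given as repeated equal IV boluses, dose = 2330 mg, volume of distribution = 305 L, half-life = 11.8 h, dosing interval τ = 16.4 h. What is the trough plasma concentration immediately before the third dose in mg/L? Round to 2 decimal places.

C₀ per dose = Dose / Vd = 2330 / 305 = 7.639 mg/L
k = ln2 / t½ = 0.693147 / 11.8 = 0.05874 h⁻¹
Fraction remaining after one interval: r = e^(−kτ) = e^(−0.05874 × 16.4) = 0.3816
Before dose 3, 2 doses have been given (aged 1τ, 2τ).
C_trough = C₀ × (r + r²) = 7.639 × (0.3816 + 0.1456) = 4.027 mg/L

4.03 mg/L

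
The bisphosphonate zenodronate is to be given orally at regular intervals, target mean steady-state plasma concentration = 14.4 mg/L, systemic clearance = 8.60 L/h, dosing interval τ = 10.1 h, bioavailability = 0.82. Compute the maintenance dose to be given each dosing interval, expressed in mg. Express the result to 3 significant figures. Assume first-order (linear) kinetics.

At steady state, F × (Dose/τ) = Css × CL.
Dose = Css × CL × τ / F = 14.4 × 8.600 × 10.1 / 0.82 = 1525 mg

1530 mg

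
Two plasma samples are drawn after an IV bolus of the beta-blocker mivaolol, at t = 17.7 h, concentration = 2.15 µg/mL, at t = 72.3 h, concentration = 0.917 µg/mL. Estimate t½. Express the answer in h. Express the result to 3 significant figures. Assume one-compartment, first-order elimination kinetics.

k = ln(C₁/C₂) / (t₂ − t₁) = ln(2.15/0.917) / (72.3 − 17.7)
  = 0.8521 / 54.60 = 0.01561 h⁻¹
t½ = ln2 / k = 0.693147 / 0.01561 = 44.40 h

44.4 h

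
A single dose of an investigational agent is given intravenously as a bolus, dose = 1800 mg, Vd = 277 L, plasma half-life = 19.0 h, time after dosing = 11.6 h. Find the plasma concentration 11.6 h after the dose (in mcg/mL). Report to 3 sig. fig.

4.26 mcg/mL

C₀ = Dose / Vd = 1800 / 277 = 6.498 mg/L
k = ln2 / t½ = 0.693147 / 19.0 = 0.03648 h⁻¹
C = C₀ · e^(−k·t) = 6.498 × e^(−0.03648 × 11.6)
  = 6.498 × 0.6550 = 4.256 mg/L
(4.256 mg/L = 4.256 mcg/mL)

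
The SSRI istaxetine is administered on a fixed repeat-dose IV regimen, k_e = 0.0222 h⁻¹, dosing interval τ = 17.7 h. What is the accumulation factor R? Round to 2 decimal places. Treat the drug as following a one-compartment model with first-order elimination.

3.08

e^(−kτ) = e^(−0.02220 × 17.7) = 0.6751
Accumulation ratio R = 1 / (1 − e^(−kτ)) = 1 / (1 − 0.6751) = 3.078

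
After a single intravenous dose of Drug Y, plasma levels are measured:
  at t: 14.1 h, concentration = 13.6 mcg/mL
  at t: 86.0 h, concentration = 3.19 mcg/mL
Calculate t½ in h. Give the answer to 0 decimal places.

k = ln(C₁/C₂) / (t₂ − t₁) = ln(13.6/3.19) / (86.0 − 14.1)
  = 1.450 / 71.90 = 0.02017 h⁻¹
t½ = ln2 / k = 0.693147 / 0.02017 = 34.37 h

34 h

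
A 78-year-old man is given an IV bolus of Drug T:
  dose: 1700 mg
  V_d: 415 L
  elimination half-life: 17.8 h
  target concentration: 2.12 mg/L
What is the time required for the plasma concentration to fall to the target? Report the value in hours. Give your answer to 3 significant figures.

C₀ = Dose / Vd = 1700 / 415 = 4.096 mg/L
k = ln2 / t½ = 0.693147 / 17.8 = 0.03894 h⁻¹
t = ln(C₀ / C) / k = ln(4.096 / 2.12) / 0.03894
  = ln(1.932) / 0.03894 = 0.6586 / 0.03894 = 16.91 h

16.9 h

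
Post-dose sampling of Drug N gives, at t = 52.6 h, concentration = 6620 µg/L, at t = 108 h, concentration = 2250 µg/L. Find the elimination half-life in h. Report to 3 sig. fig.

35.6 h

k = ln(C₁/C₂) / (t₂ − t₁) = ln(6620/2250) / (108 − 52.6)
  = 1.079 / 55.40 = 0.01948 h⁻¹
t½ = ln2 / k = 0.693147 / 0.01948 = 35.58 h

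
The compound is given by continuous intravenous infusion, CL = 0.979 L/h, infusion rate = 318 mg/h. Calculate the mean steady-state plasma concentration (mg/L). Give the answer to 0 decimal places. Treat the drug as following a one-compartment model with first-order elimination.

At steady state Css = R₀ / CL = 318 / 0.9790 = 324.8 mg/L

325 mg/L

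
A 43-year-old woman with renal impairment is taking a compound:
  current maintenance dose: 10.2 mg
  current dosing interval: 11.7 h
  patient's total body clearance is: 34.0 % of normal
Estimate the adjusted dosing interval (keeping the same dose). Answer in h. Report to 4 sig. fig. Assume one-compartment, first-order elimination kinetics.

To keep the same average steady-state level, dosing rate must scale with clearance.
CL ratio = 34.0 / 100 = 0.3400
New interval (same dose) = 11.7 / 0.3400 = 34.41 h

34.41 h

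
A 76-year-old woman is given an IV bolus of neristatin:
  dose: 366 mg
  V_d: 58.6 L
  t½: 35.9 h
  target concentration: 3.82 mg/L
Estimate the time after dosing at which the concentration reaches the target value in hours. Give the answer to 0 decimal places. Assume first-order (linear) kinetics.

C₀ = Dose / Vd = 366.0 / 58.6 = 6.246 mg/L
k = ln2 / t½ = 0.693147 / 35.9 = 0.01931 h⁻¹
t = ln(C₀ / C) / k = ln(6.246 / 3.82) / 0.01931
  = ln(1.635) / 0.01931 = 0.4916 / 0.01931 = 25.46 h

25 h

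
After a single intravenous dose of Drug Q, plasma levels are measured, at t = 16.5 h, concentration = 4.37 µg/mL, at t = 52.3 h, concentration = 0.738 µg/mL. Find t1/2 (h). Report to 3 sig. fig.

k = ln(C₁/C₂) / (t₂ − t₁) = ln(4.37/0.738) / (52.3 − 16.5)
  = 1.779 / 35.80 = 0.04969 h⁻¹
t½ = ln2 / k = 0.693147 / 0.04969 = 13.95 h

14.0 h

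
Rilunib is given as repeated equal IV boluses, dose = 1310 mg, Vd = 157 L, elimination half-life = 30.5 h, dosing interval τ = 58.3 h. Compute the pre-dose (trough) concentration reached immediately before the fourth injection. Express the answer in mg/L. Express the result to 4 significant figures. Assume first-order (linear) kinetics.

C₀ per dose = Dose / Vd = 1310 / 157 = 8.344 mg/L
k = ln2 / t½ = 0.693147 / 30.5 = 0.02273 h⁻¹
Fraction remaining after one interval: r = e^(−kτ) = e^(−0.02273 × 58.3) = 0.2658
Before dose 4, 3 doses have been given (aged 1τ, 2τ, 3τ).
C_trough = C₀ × (r + r² + … + r^3) = C₀ × r(1−r^3)/(1−r)
        = 8.344 × 0.2658 × (1 − 0.01878) / (1 − 0.2658) = 2.964 mg/L

2.964 mg/L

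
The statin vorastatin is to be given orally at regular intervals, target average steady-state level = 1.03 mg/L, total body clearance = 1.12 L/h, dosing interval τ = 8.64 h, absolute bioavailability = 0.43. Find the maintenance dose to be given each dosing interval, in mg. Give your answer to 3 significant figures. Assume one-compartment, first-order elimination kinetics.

23.2 mg

At steady state, F × (Dose/τ) = Css × CL.
Dose = Css × CL × τ / F = 1.03 × 1.120 × 8.64 / 0.43 = 23.18 mg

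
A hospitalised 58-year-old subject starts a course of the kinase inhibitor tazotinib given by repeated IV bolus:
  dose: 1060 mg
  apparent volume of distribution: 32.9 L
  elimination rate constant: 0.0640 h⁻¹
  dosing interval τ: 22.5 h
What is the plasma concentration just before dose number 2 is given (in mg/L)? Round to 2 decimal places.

C₀ per dose = Dose / Vd = 1060 / 32.9 = 32.22 mg/L
Fraction remaining after one interval: r = e^(−kτ) = e^(−0.06400 × 22.5) = 0.2369
Before dose 2, 1 dose has been given (aged 1τ).
C_trough = C₀ × r = 32.22 × 0.2369 = 7.633 mg/L

7.63 mg/L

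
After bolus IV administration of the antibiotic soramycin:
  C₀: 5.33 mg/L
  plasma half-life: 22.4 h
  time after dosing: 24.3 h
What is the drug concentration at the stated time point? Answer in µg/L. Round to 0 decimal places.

2513 µg/L

k = ln2 / t½ = 0.693147 / 22.4 = 0.03094 h⁻¹
C = C₀ · e^(−k·t) = 5.330 × e^(−0.03094 × 24.3)
  = 5.330 × 0.4715 = 2.513 mg/L
Convert: 2.513 mg/L × 1000 = 2513 µg/L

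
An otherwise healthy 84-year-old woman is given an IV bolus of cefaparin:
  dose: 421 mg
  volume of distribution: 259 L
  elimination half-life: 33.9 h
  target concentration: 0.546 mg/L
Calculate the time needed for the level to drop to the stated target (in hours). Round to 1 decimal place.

C₀ = Dose / Vd = 421.0 / 259 = 1.625 mg/L
k = ln2 / t½ = 0.693147 / 33.9 = 0.02045 h⁻¹
t = ln(C₀ / C) / k = ln(1.625 / 0.546) / 0.02045
  = ln(2.976) / 0.02045 = 1.091 / 0.02045 = 53.35 h

53.4 h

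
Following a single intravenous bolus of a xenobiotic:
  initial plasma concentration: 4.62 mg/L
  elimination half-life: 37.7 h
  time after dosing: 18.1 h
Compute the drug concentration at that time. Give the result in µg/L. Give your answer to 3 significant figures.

3310 µg/L

k = ln2 / t½ = 0.693147 / 37.7 = 0.01839 h⁻¹
C = C₀ · e^(−k·t) = 4.620 × e^(−0.01839 × 18.1)
  = 4.620 × 0.7169 = 3.312 mg/L
Convert: 3.312 mg/L × 1000 = 3312 µg/L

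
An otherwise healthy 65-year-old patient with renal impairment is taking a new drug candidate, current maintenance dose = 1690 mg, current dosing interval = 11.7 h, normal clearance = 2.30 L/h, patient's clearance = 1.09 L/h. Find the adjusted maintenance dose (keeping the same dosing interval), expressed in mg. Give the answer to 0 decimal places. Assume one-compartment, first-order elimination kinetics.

To keep the same average steady-state level, dosing rate must scale with clearance.
CL ratio = 1.09 / 2.30 = 0.4739
New dose (same interval) = 1690 × 0.4739 = 800.9 mg

801 mg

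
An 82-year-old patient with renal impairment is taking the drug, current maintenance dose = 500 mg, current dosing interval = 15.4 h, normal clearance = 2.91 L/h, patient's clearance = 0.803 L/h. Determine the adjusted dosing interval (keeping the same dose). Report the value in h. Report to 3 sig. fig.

To keep the same average steady-state level, dosing rate must scale with clearance.
CL ratio = 0.803 / 2.91 = 0.2759
New interval (same dose) = 15.4 / 0.2759 = 55.82 h

55.8 h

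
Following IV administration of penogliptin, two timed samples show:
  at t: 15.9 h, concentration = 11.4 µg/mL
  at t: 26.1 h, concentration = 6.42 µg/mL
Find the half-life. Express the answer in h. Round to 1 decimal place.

k = ln(C₁/C₂) / (t₂ − t₁) = ln(11.4/6.42) / (26.1 − 15.9)
  = 0.5742 / 10.20 = 0.05629 h⁻¹
t½ = ln2 / k = 0.693147 / 0.05629 = 12.31 h

12.3 h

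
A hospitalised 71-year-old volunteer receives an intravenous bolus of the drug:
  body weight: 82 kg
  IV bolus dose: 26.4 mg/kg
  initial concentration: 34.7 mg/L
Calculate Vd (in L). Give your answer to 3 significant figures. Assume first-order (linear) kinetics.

Dose = 26.4 × 82 = 2165 mg
Vd = Dose / C₀ = 2165 / 34.7 = 62.39 L

62.4 L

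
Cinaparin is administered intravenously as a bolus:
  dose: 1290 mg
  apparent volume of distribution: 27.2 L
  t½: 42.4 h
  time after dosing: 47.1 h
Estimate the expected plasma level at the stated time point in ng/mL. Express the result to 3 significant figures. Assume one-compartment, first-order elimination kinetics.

22000 ng/mL

C₀ = Dose / Vd = 1290 / 27.2 = 47.43 mg/L
k = ln2 / t½ = 0.693147 / 42.4 = 0.01635 h⁻¹
C = C₀ · e^(−k·t) = 47.43 × e^(−0.01635 × 47.1)
  = 47.43 × 0.4630 = 21.96 mg/L
Convert: 21.96 mg/L × 1000 = 21960 ng/mL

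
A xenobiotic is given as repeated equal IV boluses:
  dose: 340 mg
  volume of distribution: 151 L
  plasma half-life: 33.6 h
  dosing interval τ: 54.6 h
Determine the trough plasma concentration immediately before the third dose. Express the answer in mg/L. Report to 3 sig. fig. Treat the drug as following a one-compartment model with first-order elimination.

0.967 mg/L

C₀ per dose = Dose / Vd = 340 / 151 = 2.252 mg/L
k = ln2 / t½ = 0.693147 / 33.6 = 0.02063 h⁻¹
Fraction remaining after one interval: r = e^(−kτ) = e^(−0.02063 × 54.6) = 0.3242
Before dose 3, 2 doses have been given (aged 1τ, 2τ).
C_trough = C₀ × (r + r²) = 2.252 × (0.3242 + 0.1051) = 0.9668 mg/L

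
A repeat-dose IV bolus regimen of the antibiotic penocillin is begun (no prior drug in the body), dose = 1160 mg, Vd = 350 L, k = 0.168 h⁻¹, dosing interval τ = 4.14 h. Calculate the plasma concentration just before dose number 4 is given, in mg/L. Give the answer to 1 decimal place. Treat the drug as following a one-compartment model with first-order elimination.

2.9 mg/L

C₀ per dose = Dose / Vd = 1160 / 350 = 3.314 mg/L
Fraction remaining after one interval: r = e^(−kτ) = e^(−0.1680 × 4.14) = 0.4988
Before dose 4, 3 doses have been given (aged 1τ, 2τ, 3τ).
C_trough = C₀ × (r + r² + … + r^3) = C₀ × r(1−r^3)/(1−r)
        = 3.314 × 0.4988 × (1 − 0.1241) / (1 − 0.4988) = 2.889 mg/L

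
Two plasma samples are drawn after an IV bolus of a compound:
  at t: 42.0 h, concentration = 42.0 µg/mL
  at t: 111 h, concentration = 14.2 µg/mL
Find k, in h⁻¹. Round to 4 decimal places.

0.0157 h⁻¹

k = ln(C₁/C₂) / (t₂ − t₁) = ln(42.0/14.2) / (111 − 42.0)
  = 1.084 / 69.00 = 0.01571 h⁻¹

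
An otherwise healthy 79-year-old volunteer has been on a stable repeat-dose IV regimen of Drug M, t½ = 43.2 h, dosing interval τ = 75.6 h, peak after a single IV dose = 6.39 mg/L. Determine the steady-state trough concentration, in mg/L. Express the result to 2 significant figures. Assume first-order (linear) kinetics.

k = ln2 / t½ = 0.693147 / 43.2 = 0.01605 h⁻¹
e^(−kτ) = e^(−0.01605 × 75.6) = 0.2972
Accumulation ratio R = 1 / (1 − e^(−kτ)) = 1 / (1 − 0.2972) = 1.423
Steady-state trough = C₀ × R × e^(−kτ) = 6.39 × 1.423 × 0.2972 = 2.702 mg/L

2.7 mg/L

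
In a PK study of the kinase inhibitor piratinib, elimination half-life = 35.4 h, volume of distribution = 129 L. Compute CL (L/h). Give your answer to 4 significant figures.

k = ln2 / t½ = 0.693147 / 35.4 = 0.01958 h⁻¹
CL = k × Vd = 0.01958 × 129 = 2.526 L/h

2.526 L/h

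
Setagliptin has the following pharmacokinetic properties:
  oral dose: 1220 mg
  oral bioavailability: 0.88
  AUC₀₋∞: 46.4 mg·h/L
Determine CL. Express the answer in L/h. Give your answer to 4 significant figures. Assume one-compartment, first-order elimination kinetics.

23.14 L/h

CL = F·Dose / AUC = 0.88 × 1220 / 46.4 = 23.14 L/h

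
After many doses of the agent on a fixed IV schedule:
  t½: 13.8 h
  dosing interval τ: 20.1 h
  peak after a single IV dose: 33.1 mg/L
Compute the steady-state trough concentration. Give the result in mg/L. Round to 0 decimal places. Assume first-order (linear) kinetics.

19 mg/L

k = ln2 / t½ = 0.693147 / 13.8 = 0.05023 h⁻¹
e^(−kτ) = e^(−0.05023 × 20.1) = 0.3644
Accumulation ratio R = 1 / (1 − e^(−kτ)) = 1 / (1 − 0.3644) = 1.573
Steady-state trough = C₀ × R × e^(−kτ) = 33.1 × 1.573 × 0.3644 = 18.97 mg/L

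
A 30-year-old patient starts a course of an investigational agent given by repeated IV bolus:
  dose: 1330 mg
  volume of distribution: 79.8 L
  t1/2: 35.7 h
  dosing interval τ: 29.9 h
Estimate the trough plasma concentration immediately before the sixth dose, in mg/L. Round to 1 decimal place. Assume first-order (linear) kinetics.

C₀ per dose = Dose / Vd = 1330 / 79.8 = 16.67 mg/L
k = ln2 / t½ = 0.693147 / 35.7 = 0.01942 h⁻¹
Fraction remaining after one interval: r = e^(−kτ) = e^(−0.01942 × 29.9) = 0.5595
Before dose 6, 5 doses have been given (aged 1τ, 2τ, 3τ, 4τ, 5τ).
C_trough = C₀ × (r + r² + … + r^5) = C₀ × r(1−r^5)/(1−r)
        = 16.67 × 0.5595 × (1 − 0.05483) / (1 − 0.5595) = 20.01 mg/L

20.0 mg/L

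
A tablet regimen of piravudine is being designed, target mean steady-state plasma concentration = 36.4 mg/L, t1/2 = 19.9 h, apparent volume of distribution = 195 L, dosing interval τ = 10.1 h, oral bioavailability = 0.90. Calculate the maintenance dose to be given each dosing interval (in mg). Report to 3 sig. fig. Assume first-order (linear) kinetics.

2770 mg

k = ln2 / t½ = 0.693147 / 19.9 = 0.03483 h⁻¹
CL = k × Vd = 0.03483 × 195 = 6.792 L/h
At steady state, F × (Dose/τ) = Css × CL.
Dose = Css × CL × τ / F = 36.4 × 6.792 × 10.1 / 0.90 = 2774 mg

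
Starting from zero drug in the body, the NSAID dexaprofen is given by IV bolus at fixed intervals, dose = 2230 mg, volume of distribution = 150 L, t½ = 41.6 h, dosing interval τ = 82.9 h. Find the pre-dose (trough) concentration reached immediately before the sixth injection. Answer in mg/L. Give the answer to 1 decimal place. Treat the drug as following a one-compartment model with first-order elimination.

C₀ per dose = Dose / Vd = 2230 / 150 = 14.87 mg/L
k = ln2 / t½ = 0.693147 / 41.6 = 0.01666 h⁻¹
Fraction remaining after one interval: r = e^(−kτ) = e^(−0.01666 × 82.9) = 0.2513
Before dose 6, 5 doses have been given (aged 1τ, 2τ, 3τ, 4τ, 5τ).
C_trough = C₀ × (r + r² + … + r^5) = C₀ × r(1−r^5)/(1−r)
        = 14.87 × 0.2513 × (1 − 0.001002) / (1 − 0.2513) = 4.986 mg/L

5.0 mg/L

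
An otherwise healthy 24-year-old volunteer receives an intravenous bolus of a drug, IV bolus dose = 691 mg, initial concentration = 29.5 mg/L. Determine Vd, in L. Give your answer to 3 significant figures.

Vd = Dose / C₀ = 691.0 / 29.5 = 23.42 L

23.4 L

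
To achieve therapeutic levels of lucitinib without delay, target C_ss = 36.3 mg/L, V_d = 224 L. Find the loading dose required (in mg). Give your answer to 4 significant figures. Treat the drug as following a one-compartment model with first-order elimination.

LD = Css × Vd = 36.3 × 224 = 8131 mg

8131 mg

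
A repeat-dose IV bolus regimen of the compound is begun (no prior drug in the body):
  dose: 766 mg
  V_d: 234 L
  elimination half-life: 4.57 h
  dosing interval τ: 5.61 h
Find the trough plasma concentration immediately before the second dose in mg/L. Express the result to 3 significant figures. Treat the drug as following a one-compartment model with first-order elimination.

1.40 mg/L

C₀ per dose = Dose / Vd = 766 / 234 = 3.274 mg/L
k = ln2 / t½ = 0.693147 / 4.57 = 0.1517 h⁻¹
Fraction remaining after one interval: r = e^(−kτ) = e^(−0.1517 × 5.61) = 0.4270
Before dose 2, 1 dose has been given (aged 1τ).
C_trough = C₀ × r = 3.274 × 0.4270 = 1.398 mg/L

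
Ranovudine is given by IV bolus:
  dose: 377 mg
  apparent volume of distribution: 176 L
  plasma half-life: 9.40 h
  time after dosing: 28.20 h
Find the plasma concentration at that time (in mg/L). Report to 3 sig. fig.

0.268 mg/L

C₀ = Dose / Vd = 377.0 / 176 = 2.142 mg/L
k = ln2 / t½ = 0.693147 / 9.40 = 0.07374 h⁻¹
t / t½ = 28.20 / 9.40 = 3 half-lives
C = C₀ × (1/2)^3 = 2.142 × 0.1250 = 0.2678 mg/L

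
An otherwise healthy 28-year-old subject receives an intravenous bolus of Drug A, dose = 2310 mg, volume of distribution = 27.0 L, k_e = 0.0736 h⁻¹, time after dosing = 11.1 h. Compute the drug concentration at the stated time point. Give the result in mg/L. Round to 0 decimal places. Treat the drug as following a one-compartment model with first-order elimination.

C₀ = Dose / Vd = 2310 / 27.0 = 85.56 mg/L
C = C₀ · e^(−k·t) = 85.56 × e^(−0.07360 × 11.1)
  = 85.56 × 0.4418 = 37.80 mg/L

38 mg/L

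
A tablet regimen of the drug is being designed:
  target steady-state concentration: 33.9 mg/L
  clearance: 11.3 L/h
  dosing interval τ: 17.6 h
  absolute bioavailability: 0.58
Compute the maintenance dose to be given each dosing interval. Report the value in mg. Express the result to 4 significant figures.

11620 mg

At steady state, F × (Dose/τ) = Css × CL.
Dose = Css × CL × τ / F = 33.9 × 11.30 × 17.6 / 0.58 = 11620 mg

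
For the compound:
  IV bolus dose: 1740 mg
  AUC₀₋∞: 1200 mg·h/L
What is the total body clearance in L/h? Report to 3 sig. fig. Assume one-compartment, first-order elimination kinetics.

1.45 L/h

CL = Dose / AUC = 1740 / 1200 = 1.450 L/h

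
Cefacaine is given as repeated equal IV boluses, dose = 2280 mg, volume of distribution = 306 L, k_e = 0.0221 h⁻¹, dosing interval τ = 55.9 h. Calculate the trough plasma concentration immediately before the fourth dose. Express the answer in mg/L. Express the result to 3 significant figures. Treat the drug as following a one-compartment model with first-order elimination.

C₀ per dose = Dose / Vd = 2280 / 306 = 7.451 mg/L
Fraction remaining after one interval: r = e^(−kτ) = e^(−0.02210 × 55.9) = 0.2907
Before dose 4, 3 doses have been given (aged 1τ, 2τ, 3τ).
C_trough = C₀ × (r + r² + … + r^3) = C₀ × r(1−r^3)/(1−r)
        = 7.451 × 0.2907 × (1 − 0.02457) / (1 − 0.2907) = 2.979 mg/L

2.98 mg/L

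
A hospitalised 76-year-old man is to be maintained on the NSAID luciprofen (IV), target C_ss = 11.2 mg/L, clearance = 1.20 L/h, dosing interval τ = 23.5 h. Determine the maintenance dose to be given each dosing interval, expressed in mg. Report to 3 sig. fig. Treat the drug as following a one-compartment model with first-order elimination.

At steady state, Dose/τ = Css × CL.
Dose = Css × CL × τ = 11.2 × 1.200 × 23.5 = 315.8 mg

316 mg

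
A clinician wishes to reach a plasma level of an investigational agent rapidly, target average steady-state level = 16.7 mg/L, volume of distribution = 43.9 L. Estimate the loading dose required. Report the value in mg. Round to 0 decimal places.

733 mg

LD = Css × Vd = 16.7 × 43.9 = 733.1 mg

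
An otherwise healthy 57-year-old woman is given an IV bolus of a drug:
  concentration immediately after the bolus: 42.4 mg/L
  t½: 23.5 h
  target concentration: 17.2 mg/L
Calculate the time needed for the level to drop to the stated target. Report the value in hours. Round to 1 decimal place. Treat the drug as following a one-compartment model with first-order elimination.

30.6 h

k = ln2 / t½ = 0.693147 / 23.5 = 0.02950 h⁻¹
t = ln(C₀ / C) / k = ln(42.40 / 17.2) / 0.02950
  = ln(2.465) / 0.02950 = 0.9022 / 0.02950 = 30.58 h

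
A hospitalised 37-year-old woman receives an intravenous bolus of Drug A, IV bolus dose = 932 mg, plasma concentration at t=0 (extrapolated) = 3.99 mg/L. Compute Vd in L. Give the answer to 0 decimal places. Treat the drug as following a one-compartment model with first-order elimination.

234 L

Vd = Dose / C₀ = 932.0 / 3.99 = 233.6 L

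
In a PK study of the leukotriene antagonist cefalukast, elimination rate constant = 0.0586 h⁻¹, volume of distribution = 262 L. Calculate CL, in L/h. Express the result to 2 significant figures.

CL = k × Vd = 0.0586 × 262 = 15.35 L/h

15 L/h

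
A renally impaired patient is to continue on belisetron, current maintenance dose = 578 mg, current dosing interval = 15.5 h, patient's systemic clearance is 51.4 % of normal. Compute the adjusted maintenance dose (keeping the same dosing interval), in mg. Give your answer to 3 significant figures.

297 mg

To keep the same average steady-state level, dosing rate must scale with clearance.
CL ratio = 51.4 / 100 = 0.5140
New dose (same interval) = 578 × 0.5140 = 297.1 mg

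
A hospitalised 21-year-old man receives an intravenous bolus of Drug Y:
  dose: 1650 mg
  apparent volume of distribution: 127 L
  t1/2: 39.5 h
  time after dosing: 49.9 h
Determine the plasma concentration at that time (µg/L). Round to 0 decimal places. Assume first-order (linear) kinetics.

5412 µg/L

C₀ = Dose / Vd = 1650 / 127 = 12.99 mg/L
k = ln2 / t½ = 0.693147 / 39.5 = 0.01755 h⁻¹
C = C₀ · e^(−k·t) = 12.99 × e^(−0.01755 × 49.9)
  = 12.99 × 0.4166 = 5.412 mg/L
Convert: 5.412 mg/L × 1000 = 5412 µg/L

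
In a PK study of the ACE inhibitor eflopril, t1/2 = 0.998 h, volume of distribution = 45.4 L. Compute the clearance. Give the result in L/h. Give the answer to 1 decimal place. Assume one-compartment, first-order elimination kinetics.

k = ln2 / t½ = 0.693147 / 0.998 = 0.6945 h⁻¹
CL = k × Vd = 0.6945 × 45.4 = 31.53 L/h

31.5 L/h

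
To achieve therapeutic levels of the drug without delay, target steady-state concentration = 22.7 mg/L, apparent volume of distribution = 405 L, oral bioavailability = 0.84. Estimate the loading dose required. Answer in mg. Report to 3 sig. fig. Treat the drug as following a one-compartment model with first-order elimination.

10900 mg

LD = Css × Vd / F = 22.7 × 405 / 0.84 = 10940 mg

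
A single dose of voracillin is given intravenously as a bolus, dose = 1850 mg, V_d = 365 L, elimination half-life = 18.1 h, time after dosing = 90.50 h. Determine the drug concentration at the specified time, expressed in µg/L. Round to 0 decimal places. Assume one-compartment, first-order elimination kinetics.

C₀ = Dose / Vd = 1850 / 365 = 5.068 mg/L
k = ln2 / t½ = 0.693147 / 18.1 = 0.03830 h⁻¹
t / t½ = 90.50 / 18.1 = 5 half-lives
C = C₀ × (1/2)^5 = 5.068 × 0.03125 = 0.1584 mg/L
Convert: 0.1584 mg/L × 1000 = 158.4 µg/L

158 µg/L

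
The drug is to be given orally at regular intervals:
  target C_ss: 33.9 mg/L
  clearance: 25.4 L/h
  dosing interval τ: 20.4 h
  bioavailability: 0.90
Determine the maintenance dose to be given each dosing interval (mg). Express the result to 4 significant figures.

At steady state, F × (Dose/τ) = Css × CL.
Dose = Css × CL × τ / F = 33.9 × 25.40 × 20.4 / 0.90 = 19520 mg

19520 mg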